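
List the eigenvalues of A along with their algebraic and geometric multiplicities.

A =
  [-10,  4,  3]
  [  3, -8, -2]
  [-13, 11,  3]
λ = -5: alg = 3, geom = 1

Step 1 — factor the characteristic polynomial to read off the algebraic multiplicities:
  χ_A(x) = (x + 5)^3

Step 2 — compute geometric multiplicities via the rank-nullity identity g(λ) = n − rank(A − λI):
  rank(A − (-5)·I) = 2, so dim ker(A − (-5)·I) = n − 2 = 1

Summary:
  λ = -5: algebraic multiplicity = 3, geometric multiplicity = 1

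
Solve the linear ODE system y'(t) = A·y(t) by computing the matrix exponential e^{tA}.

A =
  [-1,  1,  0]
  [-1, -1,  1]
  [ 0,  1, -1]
e^{tA} =
  [-t^2*exp(-t)/2 + exp(-t), t*exp(-t), t^2*exp(-t)/2]
  [-t*exp(-t), exp(-t), t*exp(-t)]
  [-t^2*exp(-t)/2, t*exp(-t), t^2*exp(-t)/2 + exp(-t)]

Strategy: write A = P · J · P⁻¹ where J is a Jordan canonical form, so e^{tA} = P · e^{tJ} · P⁻¹, and e^{tJ} can be computed block-by-block.

A has Jordan form
J =
  [-1,  1,  0]
  [ 0, -1,  1]
  [ 0,  0, -1]
(up to reordering of blocks).

Per-block formulas:
  For a 3×3 Jordan block J_3(-1): exp(t · J_3(-1)) = e^(-1t)·(I + t·N + (t^2/2)·N^2), where N is the 3×3 nilpotent shift.

After assembling e^{tJ} and conjugating by P, we get:

e^{tA} =
  [-t^2*exp(-t)/2 + exp(-t), t*exp(-t), t^2*exp(-t)/2]
  [-t*exp(-t), exp(-t), t*exp(-t)]
  [-t^2*exp(-t)/2, t*exp(-t), t^2*exp(-t)/2 + exp(-t)]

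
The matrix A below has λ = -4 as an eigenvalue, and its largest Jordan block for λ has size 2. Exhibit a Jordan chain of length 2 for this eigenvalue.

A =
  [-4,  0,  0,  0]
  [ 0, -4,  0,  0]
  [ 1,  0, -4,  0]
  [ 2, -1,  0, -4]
A Jordan chain for λ = -4 of length 2:
v_1 = (0, 0, 1, 2)ᵀ
v_2 = (1, 0, 0, 0)ᵀ

Let N = A − (-4)·I. We want v_2 with N^2 v_2 = 0 but N^1 v_2 ≠ 0; then v_{j-1} := N · v_j for j = 2, …, 2.

Pick v_2 = (1, 0, 0, 0)ᵀ.
Then v_1 = N · v_2 = (0, 0, 1, 2)ᵀ.

Sanity check: (A − (-4)·I) v_1 = (0, 0, 0, 0)ᵀ = 0. ✓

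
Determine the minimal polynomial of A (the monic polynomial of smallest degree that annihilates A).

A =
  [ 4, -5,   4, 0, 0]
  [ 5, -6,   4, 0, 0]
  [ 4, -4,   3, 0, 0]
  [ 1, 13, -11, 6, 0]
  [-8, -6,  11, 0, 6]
x^4 - 7*x^3 + x^2 + 27*x + 18

The characteristic polynomial is χ_A(x) = (x - 6)^2*(x - 3)*(x + 1)^2, so the eigenvalues are known. The minimal polynomial is
  m_A(x) = Π_λ (x − λ)^{k_λ}
where k_λ is the size of the *largest* Jordan block for λ (equivalently, the smallest k with (A − λI)^k v = 0 for every generalised eigenvector v of λ).

  λ = -1: largest Jordan block has size 2, contributing (x + 1)^2
  λ = 3: largest Jordan block has size 1, contributing (x − 3)
  λ = 6: largest Jordan block has size 1, contributing (x − 6)

So m_A(x) = (x - 6)*(x - 3)*(x + 1)^2 = x^4 - 7*x^3 + x^2 + 27*x + 18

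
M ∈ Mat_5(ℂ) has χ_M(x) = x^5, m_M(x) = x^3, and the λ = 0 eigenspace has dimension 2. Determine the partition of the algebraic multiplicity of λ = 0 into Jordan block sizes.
Block sizes for λ = 0: [3, 2]

Step 1 — from the characteristic polynomial, algebraic multiplicity of λ = 0 is 5. From dim ker(M − (0)·I) = 2, there are exactly 2 Jordan blocks for λ = 0.
Step 2 — from the minimal polynomial, the factor (x − 0)^3 tells us the largest block for λ = 0 has size 3.
Step 3 — with total size 5, 2 blocks, and largest block 3, the block sizes (in nonincreasing order) are [3, 2].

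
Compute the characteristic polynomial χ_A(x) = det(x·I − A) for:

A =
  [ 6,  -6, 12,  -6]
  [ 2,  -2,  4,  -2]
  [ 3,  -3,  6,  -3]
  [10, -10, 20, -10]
x^4

Expanding det(x·I − A) (e.g. by cofactor expansion or by noting that A is similar to its Jordan form J, which has the same characteristic polynomial as A) gives
  χ_A(x) = x^4
which factors as x^4. The eigenvalues (with algebraic multiplicities) are λ = 0 with multiplicity 4.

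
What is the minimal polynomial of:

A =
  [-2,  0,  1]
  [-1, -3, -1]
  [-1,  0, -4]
x^2 + 6*x + 9

The characteristic polynomial is χ_A(x) = (x + 3)^3, so the eigenvalues are known. The minimal polynomial is
  m_A(x) = Π_λ (x − λ)^{k_λ}
where k_λ is the size of the *largest* Jordan block for λ (equivalently, the smallest k with (A − λI)^k v = 0 for every generalised eigenvector v of λ).

  λ = -3: largest Jordan block has size 2, contributing (x + 3)^2

So m_A(x) = (x + 3)^2 = x^2 + 6*x + 9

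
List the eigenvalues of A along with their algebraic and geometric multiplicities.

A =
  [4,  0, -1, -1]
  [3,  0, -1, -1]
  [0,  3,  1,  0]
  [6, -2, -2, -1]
λ = 1: alg = 4, geom = 2

Step 1 — factor the characteristic polynomial to read off the algebraic multiplicities:
  χ_A(x) = (x - 1)^4

Step 2 — compute geometric multiplicities via the rank-nullity identity g(λ) = n − rank(A − λI):
  rank(A − (1)·I) = 2, so dim ker(A − (1)·I) = n − 2 = 2

Summary:
  λ = 1: algebraic multiplicity = 4, geometric multiplicity = 2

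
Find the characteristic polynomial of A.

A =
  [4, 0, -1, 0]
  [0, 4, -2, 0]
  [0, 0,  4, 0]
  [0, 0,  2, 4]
x^4 - 16*x^3 + 96*x^2 - 256*x + 256

Expanding det(x·I − A) (e.g. by cofactor expansion or by noting that A is similar to its Jordan form J, which has the same characteristic polynomial as A) gives
  χ_A(x) = x^4 - 16*x^3 + 96*x^2 - 256*x + 256
which factors as (x - 4)^4. The eigenvalues (with algebraic multiplicities) are λ = 4 with multiplicity 4.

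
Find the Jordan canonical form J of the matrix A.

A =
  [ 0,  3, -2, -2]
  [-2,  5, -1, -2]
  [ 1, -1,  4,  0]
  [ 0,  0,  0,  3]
J_3(3) ⊕ J_1(3)

The characteristic polynomial is
  det(x·I − A) = x^4 - 12*x^3 + 54*x^2 - 108*x + 81 = (x - 3)^4

Eigenvalues and multiplicities (the geometric multiplicity of λ is n − rank(A − λI), which equals the number of Jordan blocks for λ):
  λ = 3: algebraic multiplicity = 4, geometric multiplicity = 2

Determining the block sizes for each eigenvalue:
  λ = 3: with am = 4 and gm = 2, the partition is not yet determined (e.g. several partitions of 4 into 2 parts exist). Let N = A − (3)·I. Computing rank(N^1) = 2, rank(N^2) = 1, rank(N^3) = 0; the number of blocks of size ≥ j is rank(N^{j−1}) − rank(N^j), giving [2, 1, 1]. So we have 1 block(s) of size 3, 1 block(s) of size 1 → block sizes [3, 1]

Assembling the blocks gives a Jordan form
J =
  [3, 1, 0, 0]
  [0, 3, 1, 0]
  [0, 0, 3, 0]
  [0, 0, 0, 3]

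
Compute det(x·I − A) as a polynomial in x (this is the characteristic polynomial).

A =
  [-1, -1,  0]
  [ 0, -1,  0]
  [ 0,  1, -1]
x^3 + 3*x^2 + 3*x + 1

Expanding det(x·I − A) (e.g. by cofactor expansion or by noting that A is similar to its Jordan form J, which has the same characteristic polynomial as A) gives
  χ_A(x) = x^3 + 3*x^2 + 3*x + 1
which factors as (x + 1)^3. The eigenvalues (with algebraic multiplicities) are λ = -1 with multiplicity 3.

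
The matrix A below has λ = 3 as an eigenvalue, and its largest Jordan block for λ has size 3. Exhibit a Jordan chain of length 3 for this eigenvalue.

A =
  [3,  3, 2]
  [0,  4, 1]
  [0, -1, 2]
A Jordan chain for λ = 3 of length 3:
v_1 = (1, 0, 0)ᵀ
v_2 = (3, 1, -1)ᵀ
v_3 = (0, 1, 0)ᵀ

Let N = A − (3)·I. We want v_3 with N^3 v_3 = 0 but N^2 v_3 ≠ 0; then v_{j-1} := N · v_j for j = 3, …, 2.

Pick v_3 = (0, 1, 0)ᵀ.
Then v_2 = N · v_3 = (3, 1, -1)ᵀ.
Then v_1 = N · v_2 = (1, 0, 0)ᵀ.

Sanity check: (A − (3)·I) v_1 = (0, 0, 0)ᵀ = 0. ✓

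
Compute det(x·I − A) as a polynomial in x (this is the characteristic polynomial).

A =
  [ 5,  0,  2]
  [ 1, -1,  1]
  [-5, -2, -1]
x^3 - 3*x^2 + 3*x - 1

Expanding det(x·I − A) (e.g. by cofactor expansion or by noting that A is similar to its Jordan form J, which has the same characteristic polynomial as A) gives
  χ_A(x) = x^3 - 3*x^2 + 3*x - 1
which factors as (x - 1)^3. The eigenvalues (with algebraic multiplicities) are λ = 1 with multiplicity 3.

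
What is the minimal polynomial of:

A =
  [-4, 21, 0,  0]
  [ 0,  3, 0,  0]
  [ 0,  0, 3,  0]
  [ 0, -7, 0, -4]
x^2 + x - 12

The characteristic polynomial is χ_A(x) = (x - 3)^2*(x + 4)^2, so the eigenvalues are known. The minimal polynomial is
  m_A(x) = Π_λ (x − λ)^{k_λ}
where k_λ is the size of the *largest* Jordan block for λ (equivalently, the smallest k with (A − λI)^k v = 0 for every generalised eigenvector v of λ).

  λ = -4: largest Jordan block has size 1, contributing (x + 4)
  λ = 3: largest Jordan block has size 1, contributing (x − 3)

So m_A(x) = (x - 3)*(x + 4) = x^2 + x - 12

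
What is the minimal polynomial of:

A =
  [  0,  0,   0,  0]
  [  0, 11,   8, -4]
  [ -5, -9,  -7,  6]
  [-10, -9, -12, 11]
x^3 - 10*x^2 + 25*x

The characteristic polynomial is χ_A(x) = x*(x - 5)^3, so the eigenvalues are known. The minimal polynomial is
  m_A(x) = Π_λ (x − λ)^{k_λ}
where k_λ is the size of the *largest* Jordan block for λ (equivalently, the smallest k with (A − λI)^k v = 0 for every generalised eigenvector v of λ).

  λ = 0: largest Jordan block has size 1, contributing (x − 0)
  λ = 5: largest Jordan block has size 2, contributing (x − 5)^2

So m_A(x) = x*(x - 5)^2 = x^3 - 10*x^2 + 25*x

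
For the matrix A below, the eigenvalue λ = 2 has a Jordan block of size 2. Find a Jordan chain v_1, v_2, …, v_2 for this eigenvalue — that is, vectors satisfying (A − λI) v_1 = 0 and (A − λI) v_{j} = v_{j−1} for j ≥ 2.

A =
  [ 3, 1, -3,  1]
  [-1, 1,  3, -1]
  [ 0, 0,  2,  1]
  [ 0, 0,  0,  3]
A Jordan chain for λ = 2 of length 2:
v_1 = (1, -1, 0, 0)ᵀ
v_2 = (1, 0, 0, 0)ᵀ

Let N = A − (2)·I. We want v_2 with N^2 v_2 = 0 but N^1 v_2 ≠ 0; then v_{j-1} := N · v_j for j = 2, …, 2.

Pick v_2 = (1, 0, 0, 0)ᵀ.
Then v_1 = N · v_2 = (1, -1, 0, 0)ᵀ.

Sanity check: (A − (2)·I) v_1 = (0, 0, 0, 0)ᵀ = 0. ✓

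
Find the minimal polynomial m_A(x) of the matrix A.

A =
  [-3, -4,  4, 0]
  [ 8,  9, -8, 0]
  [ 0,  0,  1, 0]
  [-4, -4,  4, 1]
x^2 - 6*x + 5

The characteristic polynomial is χ_A(x) = (x - 5)*(x - 1)^3, so the eigenvalues are known. The minimal polynomial is
  m_A(x) = Π_λ (x − λ)^{k_λ}
where k_λ is the size of the *largest* Jordan block for λ (equivalently, the smallest k with (A − λI)^k v = 0 for every generalised eigenvector v of λ).

  λ = 1: largest Jordan block has size 1, contributing (x − 1)
  λ = 5: largest Jordan block has size 1, contributing (x − 5)

So m_A(x) = (x - 5)*(x - 1) = x^2 - 6*x + 5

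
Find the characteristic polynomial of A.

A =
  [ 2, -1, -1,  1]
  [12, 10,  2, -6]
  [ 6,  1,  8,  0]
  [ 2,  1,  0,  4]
x^4 - 24*x^3 + 216*x^2 - 864*x + 1296

Expanding det(x·I − A) (e.g. by cofactor expansion or by noting that A is similar to its Jordan form J, which has the same characteristic polynomial as A) gives
  χ_A(x) = x^4 - 24*x^3 + 216*x^2 - 864*x + 1296
which factors as (x - 6)^4. The eigenvalues (with algebraic multiplicities) are λ = 6 with multiplicity 4.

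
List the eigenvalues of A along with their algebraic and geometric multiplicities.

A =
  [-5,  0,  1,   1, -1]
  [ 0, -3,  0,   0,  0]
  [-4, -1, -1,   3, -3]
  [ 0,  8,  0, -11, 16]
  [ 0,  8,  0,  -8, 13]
λ = -3: alg = 4, geom = 2; λ = 5: alg = 1, geom = 1

Step 1 — factor the characteristic polynomial to read off the algebraic multiplicities:
  χ_A(x) = (x - 5)*(x + 3)^4

Step 2 — compute geometric multiplicities via the rank-nullity identity g(λ) = n − rank(A − λI):
  rank(A − (-3)·I) = 3, so dim ker(A − (-3)·I) = n − 3 = 2
  rank(A − (5)·I) = 4, so dim ker(A − (5)·I) = n − 4 = 1

Summary:
  λ = -3: algebraic multiplicity = 4, geometric multiplicity = 2
  λ = 5: algebraic multiplicity = 1, geometric multiplicity = 1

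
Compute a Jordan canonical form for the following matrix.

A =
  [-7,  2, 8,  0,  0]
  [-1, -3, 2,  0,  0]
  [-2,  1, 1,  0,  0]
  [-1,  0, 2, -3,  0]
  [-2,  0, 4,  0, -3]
J_3(-3) ⊕ J_1(-3) ⊕ J_1(-3)

The characteristic polynomial is
  det(x·I − A) = x^5 + 15*x^4 + 90*x^3 + 270*x^2 + 405*x + 243 = (x + 3)^5

Eigenvalues and multiplicities (the geometric multiplicity of λ is n − rank(A − λI), which equals the number of Jordan blocks for λ):
  λ = -3: algebraic multiplicity = 5, geometric multiplicity = 3

Determining the block sizes for each eigenvalue:
  λ = -3: with am = 5 and gm = 3, the partition is not yet determined (e.g. several partitions of 5 into 3 parts exist). Let N = A − (-3)·I. Computing rank(N^1) = 2, rank(N^2) = 1, rank(N^3) = 0; the number of blocks of size ≥ j is rank(N^{j−1}) − rank(N^j), giving [3, 1, 1]. So we have 1 block(s) of size 3, 2 block(s) of size 1 → block sizes [3, 1, 1]

Assembling the blocks gives a Jordan form
J =
  [-3,  1,  0,  0,  0]
  [ 0, -3,  1,  0,  0]
  [ 0,  0, -3,  0,  0]
  [ 0,  0,  0, -3,  0]
  [ 0,  0,  0,  0, -3]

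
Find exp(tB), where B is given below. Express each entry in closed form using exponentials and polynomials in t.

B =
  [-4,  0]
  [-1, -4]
e^{tB} =
  [exp(-4*t), 0]
  [-t*exp(-4*t), exp(-4*t)]

Strategy: write B = P · J · P⁻¹ where J is a Jordan canonical form, so e^{tB} = P · e^{tJ} · P⁻¹, and e^{tJ} can be computed block-by-block.

B has Jordan form
J =
  [-4,  1]
  [ 0, -4]
(up to reordering of blocks).

Per-block formulas:
  For a 2×2 Jordan block J_2(-4): exp(t · J_2(-4)) = e^(-4t)·(I + t·N), where N is the 2×2 nilpotent shift.

After assembling e^{tJ} and conjugating by P, we get:

e^{tB} =
  [exp(-4*t), 0]
  [-t*exp(-4*t), exp(-4*t)]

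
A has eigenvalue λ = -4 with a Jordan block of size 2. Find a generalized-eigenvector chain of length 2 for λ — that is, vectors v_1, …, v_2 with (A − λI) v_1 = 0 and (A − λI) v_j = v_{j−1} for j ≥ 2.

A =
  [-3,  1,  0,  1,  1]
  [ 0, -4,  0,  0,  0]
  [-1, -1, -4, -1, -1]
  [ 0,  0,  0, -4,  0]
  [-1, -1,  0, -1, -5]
A Jordan chain for λ = -4 of length 2:
v_1 = (1, 0, -1, 0, -1)ᵀ
v_2 = (1, 0, 0, 0, 0)ᵀ

Let N = A − (-4)·I. We want v_2 with N^2 v_2 = 0 but N^1 v_2 ≠ 0; then v_{j-1} := N · v_j for j = 2, …, 2.

Pick v_2 = (1, 0, 0, 0, 0)ᵀ.
Then v_1 = N · v_2 = (1, 0, -1, 0, -1)ᵀ.

Sanity check: (A − (-4)·I) v_1 = (0, 0, 0, 0, 0)ᵀ = 0. ✓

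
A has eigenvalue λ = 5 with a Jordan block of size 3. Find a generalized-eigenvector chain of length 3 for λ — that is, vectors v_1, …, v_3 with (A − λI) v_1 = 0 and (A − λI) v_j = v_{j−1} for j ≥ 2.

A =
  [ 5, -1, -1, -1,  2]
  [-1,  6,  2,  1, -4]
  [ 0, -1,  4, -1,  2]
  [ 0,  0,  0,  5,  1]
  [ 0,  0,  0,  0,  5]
A Jordan chain for λ = 5 of length 3:
v_1 = (1, -1, 1, 0, 0)ᵀ
v_2 = (0, -1, 0, 0, 0)ᵀ
v_3 = (1, 0, 0, 0, 0)ᵀ

Let N = A − (5)·I. We want v_3 with N^3 v_3 = 0 but N^2 v_3 ≠ 0; then v_{j-1} := N · v_j for j = 3, …, 2.

Pick v_3 = (1, 0, 0, 0, 0)ᵀ.
Then v_2 = N · v_3 = (0, -1, 0, 0, 0)ᵀ.
Then v_1 = N · v_2 = (1, -1, 1, 0, 0)ᵀ.

Sanity check: (A − (5)·I) v_1 = (0, 0, 0, 0, 0)ᵀ = 0. ✓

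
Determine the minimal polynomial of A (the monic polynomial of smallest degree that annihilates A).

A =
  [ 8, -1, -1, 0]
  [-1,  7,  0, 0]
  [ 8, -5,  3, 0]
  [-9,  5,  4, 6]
x^3 - 18*x^2 + 108*x - 216

The characteristic polynomial is χ_A(x) = (x - 6)^4, so the eigenvalues are known. The minimal polynomial is
  m_A(x) = Π_λ (x − λ)^{k_λ}
where k_λ is the size of the *largest* Jordan block for λ (equivalently, the smallest k with (A − λI)^k v = 0 for every generalised eigenvector v of λ).

  λ = 6: largest Jordan block has size 3, contributing (x − 6)^3

So m_A(x) = (x - 6)^3 = x^3 - 18*x^2 + 108*x - 216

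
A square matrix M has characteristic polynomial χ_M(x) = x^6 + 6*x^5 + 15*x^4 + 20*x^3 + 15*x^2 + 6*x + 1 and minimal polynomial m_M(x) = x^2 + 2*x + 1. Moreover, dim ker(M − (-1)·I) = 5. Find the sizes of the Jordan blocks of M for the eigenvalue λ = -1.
Block sizes for λ = -1: [2, 1, 1, 1, 1]

Step 1 — from the characteristic polynomial, algebraic multiplicity of λ = -1 is 6. From dim ker(M − (-1)·I) = 5, there are exactly 5 Jordan blocks for λ = -1.
Step 2 — from the minimal polynomial, the factor (x + 1)^2 tells us the largest block for λ = -1 has size 2.
Step 3 — with total size 6, 5 blocks, and largest block 2, the block sizes (in nonincreasing order) are [2, 1, 1, 1, 1].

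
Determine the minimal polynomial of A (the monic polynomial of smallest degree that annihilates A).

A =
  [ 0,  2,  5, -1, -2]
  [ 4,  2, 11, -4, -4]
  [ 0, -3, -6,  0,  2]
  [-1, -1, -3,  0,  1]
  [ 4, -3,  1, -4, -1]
x^3 + 3*x^2 + 3*x + 1

The characteristic polynomial is χ_A(x) = (x + 1)^5, so the eigenvalues are known. The minimal polynomial is
  m_A(x) = Π_λ (x − λ)^{k_λ}
where k_λ is the size of the *largest* Jordan block for λ (equivalently, the smallest k with (A − λI)^k v = 0 for every generalised eigenvector v of λ).

  λ = -1: largest Jordan block has size 3, contributing (x + 1)^3

So m_A(x) = (x + 1)^3 = x^3 + 3*x^2 + 3*x + 1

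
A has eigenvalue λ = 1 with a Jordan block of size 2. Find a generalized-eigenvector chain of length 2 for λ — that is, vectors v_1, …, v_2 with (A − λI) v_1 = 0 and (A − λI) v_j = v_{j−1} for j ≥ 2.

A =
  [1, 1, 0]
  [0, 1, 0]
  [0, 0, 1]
A Jordan chain for λ = 1 of length 2:
v_1 = (1, 0, 0)ᵀ
v_2 = (0, 1, 0)ᵀ

Let N = A − (1)·I. We want v_2 with N^2 v_2 = 0 but N^1 v_2 ≠ 0; then v_{j-1} := N · v_j for j = 2, …, 2.

Pick v_2 = (0, 1, 0)ᵀ.
Then v_1 = N · v_2 = (1, 0, 0)ᵀ.

Sanity check: (A − (1)·I) v_1 = (0, 0, 0)ᵀ = 0. ✓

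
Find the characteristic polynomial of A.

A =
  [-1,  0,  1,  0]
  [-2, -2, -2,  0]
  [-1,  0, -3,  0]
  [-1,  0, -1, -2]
x^4 + 8*x^3 + 24*x^2 + 32*x + 16

Expanding det(x·I − A) (e.g. by cofactor expansion or by noting that A is similar to its Jordan form J, which has the same characteristic polynomial as A) gives
  χ_A(x) = x^4 + 8*x^3 + 24*x^2 + 32*x + 16
which factors as (x + 2)^4. The eigenvalues (with algebraic multiplicities) are λ = -2 with multiplicity 4.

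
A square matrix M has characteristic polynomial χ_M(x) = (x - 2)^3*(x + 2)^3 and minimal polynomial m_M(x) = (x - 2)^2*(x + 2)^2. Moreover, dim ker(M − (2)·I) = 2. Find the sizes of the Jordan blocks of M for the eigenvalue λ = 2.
Block sizes for λ = 2: [2, 1]

Step 1 — from the characteristic polynomial, algebraic multiplicity of λ = 2 is 3. From dim ker(M − (2)·I) = 2, there are exactly 2 Jordan blocks for λ = 2.
Step 2 — from the minimal polynomial, the factor (x − 2)^2 tells us the largest block for λ = 2 has size 2.
Step 3 — with total size 3, 2 blocks, and largest block 2, the block sizes (in nonincreasing order) are [2, 1].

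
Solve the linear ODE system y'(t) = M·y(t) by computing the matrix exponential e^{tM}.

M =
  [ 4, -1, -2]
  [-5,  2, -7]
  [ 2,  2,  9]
e^{tM} =
  [t^2*exp(5*t) - t*exp(5*t) + exp(5*t), -t*exp(5*t), t^2*exp(5*t)/2 - 2*t*exp(5*t)]
  [3*t^2*exp(5*t) - 5*t*exp(5*t), -3*t*exp(5*t) + exp(5*t), 3*t^2*exp(5*t)/2 - 7*t*exp(5*t)]
  [-2*t^2*exp(5*t) + 2*t*exp(5*t), 2*t*exp(5*t), -t^2*exp(5*t) + 4*t*exp(5*t) + exp(5*t)]

Strategy: write M = P · J · P⁻¹ where J is a Jordan canonical form, so e^{tM} = P · e^{tJ} · P⁻¹, and e^{tJ} can be computed block-by-block.

M has Jordan form
J =
  [5, 1, 0]
  [0, 5, 1]
  [0, 0, 5]
(up to reordering of blocks).

Per-block formulas:
  For a 3×3 Jordan block J_3(5): exp(t · J_3(5)) = e^(5t)·(I + t·N + (t^2/2)·N^2), where N is the 3×3 nilpotent shift.

After assembling e^{tJ} and conjugating by P, we get:

e^{tM} =
  [t^2*exp(5*t) - t*exp(5*t) + exp(5*t), -t*exp(5*t), t^2*exp(5*t)/2 - 2*t*exp(5*t)]
  [3*t^2*exp(5*t) - 5*t*exp(5*t), -3*t*exp(5*t) + exp(5*t), 3*t^2*exp(5*t)/2 - 7*t*exp(5*t)]
  [-2*t^2*exp(5*t) + 2*t*exp(5*t), 2*t*exp(5*t), -t^2*exp(5*t) + 4*t*exp(5*t) + exp(5*t)]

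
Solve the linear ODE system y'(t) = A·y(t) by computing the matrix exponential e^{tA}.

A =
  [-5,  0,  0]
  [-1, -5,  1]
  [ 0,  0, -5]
e^{tA} =
  [exp(-5*t), 0, 0]
  [-t*exp(-5*t), exp(-5*t), t*exp(-5*t)]
  [0, 0, exp(-5*t)]

Strategy: write A = P · J · P⁻¹ where J is a Jordan canonical form, so e^{tA} = P · e^{tJ} · P⁻¹, and e^{tJ} can be computed block-by-block.

A has Jordan form
J =
  [-5,  1,  0]
  [ 0, -5,  0]
  [ 0,  0, -5]
(up to reordering of blocks).

Per-block formulas:
  For a 1×1 block at λ = -5: exp(t · [-5]) = [e^(-5t)].
  For a 2×2 Jordan block J_2(-5): exp(t · J_2(-5)) = e^(-5t)·(I + t·N), where N is the 2×2 nilpotent shift.

After assembling e^{tJ} and conjugating by P, we get:

e^{tA} =
  [exp(-5*t), 0, 0]
  [-t*exp(-5*t), exp(-5*t), t*exp(-5*t)]
  [0, 0, exp(-5*t)]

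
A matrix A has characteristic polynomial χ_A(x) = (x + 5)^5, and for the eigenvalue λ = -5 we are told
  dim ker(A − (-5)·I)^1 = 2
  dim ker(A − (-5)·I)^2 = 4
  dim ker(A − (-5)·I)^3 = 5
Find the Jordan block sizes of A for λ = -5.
Block sizes for λ = -5: [3, 2]

From the dimensions of kernels of powers, the number of Jordan blocks of size at least j is d_j − d_{j−1} where d_j = dim ker(N^j) (with d_0 = 0). Computing the differences gives [2, 2, 1].
The number of blocks of size exactly k is (#blocks of size ≥ k) − (#blocks of size ≥ k + 1), so the partition is: 1 block(s) of size 2, 1 block(s) of size 3.
In nonincreasing order the block sizes are [3, 2].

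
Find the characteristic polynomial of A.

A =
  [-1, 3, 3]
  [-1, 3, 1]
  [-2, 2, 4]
x^3 - 6*x^2 + 12*x - 8

Expanding det(x·I − A) (e.g. by cofactor expansion or by noting that A is similar to its Jordan form J, which has the same characteristic polynomial as A) gives
  χ_A(x) = x^3 - 6*x^2 + 12*x - 8
which factors as (x - 2)^3. The eigenvalues (with algebraic multiplicities) are λ = 2 with multiplicity 3.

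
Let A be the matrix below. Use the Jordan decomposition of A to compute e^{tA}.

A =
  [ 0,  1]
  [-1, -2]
e^{tA} =
  [t*exp(-t) + exp(-t), t*exp(-t)]
  [-t*exp(-t), -t*exp(-t) + exp(-t)]

Strategy: write A = P · J · P⁻¹ where J is a Jordan canonical form, so e^{tA} = P · e^{tJ} · P⁻¹, and e^{tJ} can be computed block-by-block.

A has Jordan form
J =
  [-1,  1]
  [ 0, -1]
(up to reordering of blocks).

Per-block formulas:
  For a 2×2 Jordan block J_2(-1): exp(t · J_2(-1)) = e^(-1t)·(I + t·N), where N is the 2×2 nilpotent shift.

After assembling e^{tJ} and conjugating by P, we get:

e^{tA} =
  [t*exp(-t) + exp(-t), t*exp(-t)]
  [-t*exp(-t), -t*exp(-t) + exp(-t)]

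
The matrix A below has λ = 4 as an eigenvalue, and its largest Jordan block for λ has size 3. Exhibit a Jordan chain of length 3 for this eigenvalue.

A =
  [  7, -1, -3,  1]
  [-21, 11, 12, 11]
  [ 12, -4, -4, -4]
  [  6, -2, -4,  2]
A Jordan chain for λ = 4 of length 3:
v_1 = (-1, 7, -4, -2)ᵀ
v_2 = (-3, 12, -8, -4)ᵀ
v_3 = (0, 0, 1, 0)ᵀ

Let N = A − (4)·I. We want v_3 with N^3 v_3 = 0 but N^2 v_3 ≠ 0; then v_{j-1} := N · v_j for j = 3, …, 2.

Pick v_3 = (0, 0, 1, 0)ᵀ.
Then v_2 = N · v_3 = (-3, 12, -8, -4)ᵀ.
Then v_1 = N · v_2 = (-1, 7, -4, -2)ᵀ.

Sanity check: (A − (4)·I) v_1 = (0, 0, 0, 0)ᵀ = 0. ✓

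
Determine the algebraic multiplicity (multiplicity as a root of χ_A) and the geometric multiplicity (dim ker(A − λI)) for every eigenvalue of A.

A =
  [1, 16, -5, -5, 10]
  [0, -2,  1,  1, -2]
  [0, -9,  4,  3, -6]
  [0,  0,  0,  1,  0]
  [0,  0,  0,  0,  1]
λ = 1: alg = 5, geom = 3

Step 1 — factor the characteristic polynomial to read off the algebraic multiplicities:
  χ_A(x) = (x - 1)^5

Step 2 — compute geometric multiplicities via the rank-nullity identity g(λ) = n − rank(A − λI):
  rank(A − (1)·I) = 2, so dim ker(A − (1)·I) = n − 2 = 3

Summary:
  λ = 1: algebraic multiplicity = 5, geometric multiplicity = 3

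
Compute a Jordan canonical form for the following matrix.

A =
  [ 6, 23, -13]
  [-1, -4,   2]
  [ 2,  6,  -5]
J_3(-1)

The characteristic polynomial is
  det(x·I − A) = x^3 + 3*x^2 + 3*x + 1 = (x + 1)^3

Eigenvalues and multiplicities (the geometric multiplicity of λ is n − rank(A − λI), which equals the number of Jordan blocks for λ):
  λ = -1: algebraic multiplicity = 3, geometric multiplicity = 1

Determining the block sizes for each eigenvalue:
  λ = -1: one block (gm = 1), so the single block has size am = 3 → block sizes [3]

Assembling the blocks gives a Jordan form
J =
  [-1,  1,  0]
  [ 0, -1,  1]
  [ 0,  0, -1]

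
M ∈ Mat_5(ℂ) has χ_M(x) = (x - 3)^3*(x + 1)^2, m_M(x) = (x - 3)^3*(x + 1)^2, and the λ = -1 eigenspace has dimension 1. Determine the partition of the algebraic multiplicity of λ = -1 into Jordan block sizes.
Block sizes for λ = -1: [2]

Step 1 — from the characteristic polynomial, algebraic multiplicity of λ = -1 is 2. From dim ker(M − (-1)·I) = 1, there are exactly 1 Jordan blocks for λ = -1.
Step 2 — from the minimal polynomial, the factor (x + 1)^2 tells us the largest block for λ = -1 has size 2.
Step 3 — with total size 2, 1 blocks, and largest block 2, the block sizes (in nonincreasing order) are [2].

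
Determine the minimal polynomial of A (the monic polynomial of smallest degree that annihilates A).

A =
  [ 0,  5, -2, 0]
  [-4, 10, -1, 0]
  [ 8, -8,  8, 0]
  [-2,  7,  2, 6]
x^3 - 18*x^2 + 108*x - 216

The characteristic polynomial is χ_A(x) = (x - 6)^4, so the eigenvalues are known. The minimal polynomial is
  m_A(x) = Π_λ (x − λ)^{k_λ}
where k_λ is the size of the *largest* Jordan block for λ (equivalently, the smallest k with (A − λI)^k v = 0 for every generalised eigenvector v of λ).

  λ = 6: largest Jordan block has size 3, contributing (x − 6)^3

So m_A(x) = (x - 6)^3 = x^3 - 18*x^2 + 108*x - 216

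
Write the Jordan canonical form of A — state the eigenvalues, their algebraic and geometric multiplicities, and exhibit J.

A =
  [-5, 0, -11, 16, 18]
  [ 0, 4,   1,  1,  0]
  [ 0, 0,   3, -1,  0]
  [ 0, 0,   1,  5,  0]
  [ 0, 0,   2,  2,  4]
J_1(-5) ⊕ J_2(4) ⊕ J_1(4) ⊕ J_1(4)

The characteristic polynomial is
  det(x·I − A) = x^5 - 11*x^4 + 16*x^3 + 224*x^2 - 1024*x + 1280 = (x - 4)^4*(x + 5)

Eigenvalues and multiplicities (the geometric multiplicity of λ is n − rank(A − λI), which equals the number of Jordan blocks for λ):
  λ = -5: algebraic multiplicity = 1, geometric multiplicity = 1
  λ = 4: algebraic multiplicity = 4, geometric multiplicity = 3

Determining the block sizes for each eigenvalue:
  λ = -5: one block (gm = 1), so the single block has size am = 1 → block sizes [1]
  λ = 4: 3 blocks summing to 4 forces exactly one block of size 2 and the rest size 1 → block sizes [2, 1, 1]

Assembling the blocks gives a Jordan form
J =
  [-5, 0, 0, 0, 0]
  [ 0, 4, 1, 0, 0]
  [ 0, 0, 4, 0, 0]
  [ 0, 0, 0, 4, 0]
  [ 0, 0, 0, 0, 4]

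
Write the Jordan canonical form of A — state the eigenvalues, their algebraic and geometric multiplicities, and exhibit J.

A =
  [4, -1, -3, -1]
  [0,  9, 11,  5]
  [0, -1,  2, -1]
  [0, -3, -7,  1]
J_3(4) ⊕ J_1(4)

The characteristic polynomial is
  det(x·I − A) = x^4 - 16*x^3 + 96*x^2 - 256*x + 256 = (x - 4)^4

Eigenvalues and multiplicities (the geometric multiplicity of λ is n − rank(A − λI), which equals the number of Jordan blocks for λ):
  λ = 4: algebraic multiplicity = 4, geometric multiplicity = 2

Determining the block sizes for each eigenvalue:
  λ = 4: with am = 4 and gm = 2, the partition is not yet determined (e.g. several partitions of 4 into 2 parts exist). Let N = A − (4)·I. Computing rank(N^1) = 2, rank(N^2) = 1, rank(N^3) = 0; the number of blocks of size ≥ j is rank(N^{j−1}) − rank(N^j), giving [2, 1, 1]. So we have 1 block(s) of size 3, 1 block(s) of size 1 → block sizes [3, 1]

Assembling the blocks gives a Jordan form
J =
  [4, 1, 0, 0]
  [0, 4, 1, 0]
  [0, 0, 4, 0]
  [0, 0, 0, 4]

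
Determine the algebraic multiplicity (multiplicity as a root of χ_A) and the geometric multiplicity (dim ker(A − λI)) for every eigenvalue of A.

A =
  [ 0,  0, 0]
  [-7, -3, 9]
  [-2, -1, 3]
λ = 0: alg = 3, geom = 1

Step 1 — factor the characteristic polynomial to read off the algebraic multiplicities:
  χ_A(x) = x^3

Step 2 — compute geometric multiplicities via the rank-nullity identity g(λ) = n − rank(A − λI):
  rank(A − (0)·I) = 2, so dim ker(A − (0)·I) = n − 2 = 1

Summary:
  λ = 0: algebraic multiplicity = 3, geometric multiplicity = 1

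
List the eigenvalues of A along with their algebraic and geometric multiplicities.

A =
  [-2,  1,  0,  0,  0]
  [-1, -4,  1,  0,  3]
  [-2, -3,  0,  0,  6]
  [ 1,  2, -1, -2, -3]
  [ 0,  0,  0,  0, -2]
λ = -2: alg = 5, geom = 3

Step 1 — factor the characteristic polynomial to read off the algebraic multiplicities:
  χ_A(x) = (x + 2)^5

Step 2 — compute geometric multiplicities via the rank-nullity identity g(λ) = n − rank(A − λI):
  rank(A − (-2)·I) = 2, so dim ker(A − (-2)·I) = n − 2 = 3

Summary:
  λ = -2: algebraic multiplicity = 5, geometric multiplicity = 3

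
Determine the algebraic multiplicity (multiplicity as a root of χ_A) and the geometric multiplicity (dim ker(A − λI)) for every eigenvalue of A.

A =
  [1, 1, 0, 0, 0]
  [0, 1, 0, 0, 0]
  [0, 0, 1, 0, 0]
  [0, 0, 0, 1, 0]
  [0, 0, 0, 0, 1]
λ = 1: alg = 5, geom = 4

Step 1 — factor the characteristic polynomial to read off the algebraic multiplicities:
  χ_A(x) = (x - 1)^5

Step 2 — compute geometric multiplicities via the rank-nullity identity g(λ) = n − rank(A − λI):
  rank(A − (1)·I) = 1, so dim ker(A − (1)·I) = n − 1 = 4

Summary:
  λ = 1: algebraic multiplicity = 5, geometric multiplicity = 4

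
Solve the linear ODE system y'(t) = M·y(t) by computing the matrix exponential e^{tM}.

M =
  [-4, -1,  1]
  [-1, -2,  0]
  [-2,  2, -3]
e^{tM} =
  [-t*exp(-3*t) + exp(-3*t), t^2*exp(-3*t) - t*exp(-3*t), -t^2*exp(-3*t)/2 + t*exp(-3*t)]
  [-t*exp(-3*t), t^2*exp(-3*t) + t*exp(-3*t) + exp(-3*t), -t^2*exp(-3*t)/2]
  [-2*t*exp(-3*t), 2*t^2*exp(-3*t) + 2*t*exp(-3*t), -t^2*exp(-3*t) + exp(-3*t)]

Strategy: write M = P · J · P⁻¹ where J is a Jordan canonical form, so e^{tM} = P · e^{tJ} · P⁻¹, and e^{tJ} can be computed block-by-block.

M has Jordan form
J =
  [-3,  1,  0]
  [ 0, -3,  1]
  [ 0,  0, -3]
(up to reordering of blocks).

Per-block formulas:
  For a 3×3 Jordan block J_3(-3): exp(t · J_3(-3)) = e^(-3t)·(I + t·N + (t^2/2)·N^2), where N is the 3×3 nilpotent shift.

After assembling e^{tJ} and conjugating by P, we get:

e^{tM} =
  [-t*exp(-3*t) + exp(-3*t), t^2*exp(-3*t) - t*exp(-3*t), -t^2*exp(-3*t)/2 + t*exp(-3*t)]
  [-t*exp(-3*t), t^2*exp(-3*t) + t*exp(-3*t) + exp(-3*t), -t^2*exp(-3*t)/2]
  [-2*t*exp(-3*t), 2*t^2*exp(-3*t) + 2*t*exp(-3*t), -t^2*exp(-3*t) + exp(-3*t)]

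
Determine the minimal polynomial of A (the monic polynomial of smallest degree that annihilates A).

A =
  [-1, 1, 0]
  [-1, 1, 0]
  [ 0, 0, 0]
x^2

The characteristic polynomial is χ_A(x) = x^3, so the eigenvalues are known. The minimal polynomial is
  m_A(x) = Π_λ (x − λ)^{k_λ}
where k_λ is the size of the *largest* Jordan block for λ (equivalently, the smallest k with (A − λI)^k v = 0 for every generalised eigenvector v of λ).

  λ = 0: largest Jordan block has size 2, contributing (x − 0)^2

So m_A(x) = x^2 = x^2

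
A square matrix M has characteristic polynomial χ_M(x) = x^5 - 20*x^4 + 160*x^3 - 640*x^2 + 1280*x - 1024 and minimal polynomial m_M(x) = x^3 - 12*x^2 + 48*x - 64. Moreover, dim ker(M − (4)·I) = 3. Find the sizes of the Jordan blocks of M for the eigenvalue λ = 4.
Block sizes for λ = 4: [3, 1, 1]

Step 1 — from the characteristic polynomial, algebraic multiplicity of λ = 4 is 5. From dim ker(M − (4)·I) = 3, there are exactly 3 Jordan blocks for λ = 4.
Step 2 — from the minimal polynomial, the factor (x − 4)^3 tells us the largest block for λ = 4 has size 3.
Step 3 — with total size 5, 3 blocks, and largest block 3, the block sizes (in nonincreasing order) are [3, 1, 1].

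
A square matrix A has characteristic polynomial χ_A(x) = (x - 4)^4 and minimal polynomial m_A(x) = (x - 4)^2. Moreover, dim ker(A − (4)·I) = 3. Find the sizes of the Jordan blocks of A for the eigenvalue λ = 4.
Block sizes for λ = 4: [2, 1, 1]

Step 1 — from the characteristic polynomial, algebraic multiplicity of λ = 4 is 4. From dim ker(A − (4)·I) = 3, there are exactly 3 Jordan blocks for λ = 4.
Step 2 — from the minimal polynomial, the factor (x − 4)^2 tells us the largest block for λ = 4 has size 2.
Step 3 — with total size 4, 3 blocks, and largest block 2, the block sizes (in nonincreasing order) are [2, 1, 1].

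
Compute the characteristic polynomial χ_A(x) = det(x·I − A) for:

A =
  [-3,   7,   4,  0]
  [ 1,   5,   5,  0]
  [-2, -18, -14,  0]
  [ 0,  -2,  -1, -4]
x^4 + 16*x^3 + 96*x^2 + 256*x + 256

Expanding det(x·I − A) (e.g. by cofactor expansion or by noting that A is similar to its Jordan form J, which has the same characteristic polynomial as A) gives
  χ_A(x) = x^4 + 16*x^3 + 96*x^2 + 256*x + 256
which factors as (x + 4)^4. The eigenvalues (with algebraic multiplicities) are λ = -4 with multiplicity 4.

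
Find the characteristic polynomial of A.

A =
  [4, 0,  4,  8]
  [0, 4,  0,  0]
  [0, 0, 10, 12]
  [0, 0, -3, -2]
x^4 - 16*x^3 + 96*x^2 - 256*x + 256

Expanding det(x·I − A) (e.g. by cofactor expansion or by noting that A is similar to its Jordan form J, which has the same characteristic polynomial as A) gives
  χ_A(x) = x^4 - 16*x^3 + 96*x^2 - 256*x + 256
which factors as (x - 4)^4. The eigenvalues (with algebraic multiplicities) are λ = 4 with multiplicity 4.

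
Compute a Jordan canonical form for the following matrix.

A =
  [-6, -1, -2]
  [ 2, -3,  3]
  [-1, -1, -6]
J_3(-5)

The characteristic polynomial is
  det(x·I − A) = x^3 + 15*x^2 + 75*x + 125 = (x + 5)^3

Eigenvalues and multiplicities (the geometric multiplicity of λ is n − rank(A − λI), which equals the number of Jordan blocks for λ):
  λ = -5: algebraic multiplicity = 3, geometric multiplicity = 1

Determining the block sizes for each eigenvalue:
  λ = -5: one block (gm = 1), so the single block has size am = 3 → block sizes [3]

Assembling the blocks gives a Jordan form
J =
  [-5,  1,  0]
  [ 0, -5,  1]
  [ 0,  0, -5]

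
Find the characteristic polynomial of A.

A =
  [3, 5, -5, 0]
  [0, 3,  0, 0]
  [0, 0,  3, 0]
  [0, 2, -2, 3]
x^4 - 12*x^3 + 54*x^2 - 108*x + 81

Expanding det(x·I − A) (e.g. by cofactor expansion or by noting that A is similar to its Jordan form J, which has the same characteristic polynomial as A) gives
  χ_A(x) = x^4 - 12*x^3 + 54*x^2 - 108*x + 81
which factors as (x - 3)^4. The eigenvalues (with algebraic multiplicities) are λ = 3 with multiplicity 4.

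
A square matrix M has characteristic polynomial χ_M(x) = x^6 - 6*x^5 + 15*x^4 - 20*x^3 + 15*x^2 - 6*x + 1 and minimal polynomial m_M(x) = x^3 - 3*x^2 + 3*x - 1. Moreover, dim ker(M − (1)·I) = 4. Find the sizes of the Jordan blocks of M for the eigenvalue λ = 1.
Block sizes for λ = 1: [3, 1, 1, 1]

Step 1 — from the characteristic polynomial, algebraic multiplicity of λ = 1 is 6. From dim ker(M − (1)·I) = 4, there are exactly 4 Jordan blocks for λ = 1.
Step 2 — from the minimal polynomial, the factor (x − 1)^3 tells us the largest block for λ = 1 has size 3.
Step 3 — with total size 6, 4 blocks, and largest block 3, the block sizes (in nonincreasing order) are [3, 1, 1, 1].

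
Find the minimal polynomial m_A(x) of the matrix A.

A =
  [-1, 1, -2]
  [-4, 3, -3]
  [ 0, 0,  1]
x^3 - 3*x^2 + 3*x - 1

The characteristic polynomial is χ_A(x) = (x - 1)^3, so the eigenvalues are known. The minimal polynomial is
  m_A(x) = Π_λ (x − λ)^{k_λ}
where k_λ is the size of the *largest* Jordan block for λ (equivalently, the smallest k with (A − λI)^k v = 0 for every generalised eigenvector v of λ).

  λ = 1: largest Jordan block has size 3, contributing (x − 1)^3

So m_A(x) = (x - 1)^3 = x^3 - 3*x^2 + 3*x - 1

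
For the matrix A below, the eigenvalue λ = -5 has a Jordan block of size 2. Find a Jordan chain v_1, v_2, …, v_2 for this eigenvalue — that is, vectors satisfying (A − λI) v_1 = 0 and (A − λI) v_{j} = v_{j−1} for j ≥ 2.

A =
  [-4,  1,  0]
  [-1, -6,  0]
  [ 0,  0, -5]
A Jordan chain for λ = -5 of length 2:
v_1 = (1, -1, 0)ᵀ
v_2 = (1, 0, 0)ᵀ

Let N = A − (-5)·I. We want v_2 with N^2 v_2 = 0 but N^1 v_2 ≠ 0; then v_{j-1} := N · v_j for j = 2, …, 2.

Pick v_2 = (1, 0, 0)ᵀ.
Then v_1 = N · v_2 = (1, -1, 0)ᵀ.

Sanity check: (A − (-5)·I) v_1 = (0, 0, 0)ᵀ = 0. ✓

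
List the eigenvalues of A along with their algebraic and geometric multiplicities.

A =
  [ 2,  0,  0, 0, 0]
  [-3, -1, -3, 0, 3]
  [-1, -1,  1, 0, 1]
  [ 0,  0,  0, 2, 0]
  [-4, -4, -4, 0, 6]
λ = 2: alg = 5, geom = 4

Step 1 — factor the characteristic polynomial to read off the algebraic multiplicities:
  χ_A(x) = (x - 2)^5

Step 2 — compute geometric multiplicities via the rank-nullity identity g(λ) = n − rank(A − λI):
  rank(A − (2)·I) = 1, so dim ker(A − (2)·I) = n − 1 = 4

Summary:
  λ = 2: algebraic multiplicity = 5, geometric multiplicity = 4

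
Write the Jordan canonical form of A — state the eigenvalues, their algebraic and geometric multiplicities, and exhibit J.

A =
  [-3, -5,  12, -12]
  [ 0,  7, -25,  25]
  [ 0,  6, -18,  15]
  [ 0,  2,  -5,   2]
J_3(-3) ⊕ J_1(-3)

The characteristic polynomial is
  det(x·I − A) = x^4 + 12*x^3 + 54*x^2 + 108*x + 81 = (x + 3)^4

Eigenvalues and multiplicities (the geometric multiplicity of λ is n − rank(A − λI), which equals the number of Jordan blocks for λ):
  λ = -3: algebraic multiplicity = 4, geometric multiplicity = 2

Determining the block sizes for each eigenvalue:
  λ = -3: with am = 4 and gm = 2, the partition is not yet determined (e.g. several partitions of 4 into 2 parts exist). Let N = A − (-3)·I. Computing rank(N^1) = 2, rank(N^2) = 1, rank(N^3) = 0; the number of blocks of size ≥ j is rank(N^{j−1}) − rank(N^j), giving [2, 1, 1]. So we have 1 block(s) of size 3, 1 block(s) of size 1 → block sizes [3, 1]

Assembling the blocks gives a Jordan form
J =
  [-3,  1,  0,  0]
  [ 0, -3,  1,  0]
  [ 0,  0, -3,  0]
  [ 0,  0,  0, -3]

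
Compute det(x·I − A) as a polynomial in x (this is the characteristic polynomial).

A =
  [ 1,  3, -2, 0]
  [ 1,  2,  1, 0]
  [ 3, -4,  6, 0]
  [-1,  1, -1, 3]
x^4 - 12*x^3 + 54*x^2 - 108*x + 81

Expanding det(x·I − A) (e.g. by cofactor expansion or by noting that A is similar to its Jordan form J, which has the same characteristic polynomial as A) gives
  χ_A(x) = x^4 - 12*x^3 + 54*x^2 - 108*x + 81
which factors as (x - 3)^4. The eigenvalues (with algebraic multiplicities) are λ = 3 with multiplicity 4.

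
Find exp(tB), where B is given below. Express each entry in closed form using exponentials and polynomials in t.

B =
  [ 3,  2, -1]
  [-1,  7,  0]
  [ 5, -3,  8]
e^{tB} =
  [t^2*exp(6*t) - 3*t*exp(6*t) + exp(6*t), -t^2*exp(6*t)/2 + 2*t*exp(6*t), t^2*exp(6*t)/2 - t*exp(6*t)]
  [t^2*exp(6*t) - t*exp(6*t), -t^2*exp(6*t)/2 + t*exp(6*t) + exp(6*t), t^2*exp(6*t)/2]
  [-t^2*exp(6*t) + 5*t*exp(6*t), t^2*exp(6*t)/2 - 3*t*exp(6*t), -t^2*exp(6*t)/2 + 2*t*exp(6*t) + exp(6*t)]

Strategy: write B = P · J · P⁻¹ where J is a Jordan canonical form, so e^{tB} = P · e^{tJ} · P⁻¹, and e^{tJ} can be computed block-by-block.

B has Jordan form
J =
  [6, 1, 0]
  [0, 6, 1]
  [0, 0, 6]
(up to reordering of blocks).

Per-block formulas:
  For a 3×3 Jordan block J_3(6): exp(t · J_3(6)) = e^(6t)·(I + t·N + (t^2/2)·N^2), where N is the 3×3 nilpotent shift.

After assembling e^{tJ} and conjugating by P, we get:

e^{tB} =
  [t^2*exp(6*t) - 3*t*exp(6*t) + exp(6*t), -t^2*exp(6*t)/2 + 2*t*exp(6*t), t^2*exp(6*t)/2 - t*exp(6*t)]
  [t^2*exp(6*t) - t*exp(6*t), -t^2*exp(6*t)/2 + t*exp(6*t) + exp(6*t), t^2*exp(6*t)/2]
  [-t^2*exp(6*t) + 5*t*exp(6*t), t^2*exp(6*t)/2 - 3*t*exp(6*t), -t^2*exp(6*t)/2 + 2*t*exp(6*t) + exp(6*t)]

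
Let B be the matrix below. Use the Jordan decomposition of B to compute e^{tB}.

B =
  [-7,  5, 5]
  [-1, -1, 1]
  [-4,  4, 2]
e^{tB} =
  [-5*t*exp(-2*t) + exp(-2*t), 5*t*exp(-2*t), 5*t*exp(-2*t)]
  [-t*exp(-2*t), t*exp(-2*t) + exp(-2*t), t*exp(-2*t)]
  [-4*t*exp(-2*t), 4*t*exp(-2*t), 4*t*exp(-2*t) + exp(-2*t)]

Strategy: write B = P · J · P⁻¹ where J is a Jordan canonical form, so e^{tB} = P · e^{tJ} · P⁻¹, and e^{tJ} can be computed block-by-block.

B has Jordan form
J =
  [-2,  1,  0]
  [ 0, -2,  0]
  [ 0,  0, -2]
(up to reordering of blocks).

Per-block formulas:
  For a 2×2 Jordan block J_2(-2): exp(t · J_2(-2)) = e^(-2t)·(I + t·N), where N is the 2×2 nilpotent shift.
  For a 1×1 block at λ = -2: exp(t · [-2]) = [e^(-2t)].

After assembling e^{tJ} and conjugating by P, we get:

e^{tB} =
  [-5*t*exp(-2*t) + exp(-2*t), 5*t*exp(-2*t), 5*t*exp(-2*t)]
  [-t*exp(-2*t), t*exp(-2*t) + exp(-2*t), t*exp(-2*t)]
  [-4*t*exp(-2*t), 4*t*exp(-2*t), 4*t*exp(-2*t) + exp(-2*t)]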